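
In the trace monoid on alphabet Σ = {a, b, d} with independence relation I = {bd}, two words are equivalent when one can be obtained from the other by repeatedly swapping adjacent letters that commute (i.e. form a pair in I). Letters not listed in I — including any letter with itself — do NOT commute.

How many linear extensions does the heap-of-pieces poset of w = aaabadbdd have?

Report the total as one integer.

#0=a has no predecessor
#1=a depends on [0:a]
#2=a depends on [1:a]
#3=b depends on [2:a]
#4=a depends on [3:b]
#5=d depends on [4:a]
#6=b depends on [4:a]
#7=d depends on [5:d]
#8=d depends on [7:d]
sources: [0:a]
N(rest) = Σ N(rest − s) over sources s of rest; N(one piece) = 1:
  size 1 → [6]=1  [8]=1
  size 2 → [6,8]=2  [7,8]=1
  size 3 → [5,7,8]=1  [6,7,8]=3
  size 4 → [5,6,7,8]=4
  size 5 → [4,5,6,7,8]=4
  size 6 → [3,4,5,6,7,8]=4
  size 7 → [2,3,4,5,6,7,8]=4
  first=0(a) contributes 4

4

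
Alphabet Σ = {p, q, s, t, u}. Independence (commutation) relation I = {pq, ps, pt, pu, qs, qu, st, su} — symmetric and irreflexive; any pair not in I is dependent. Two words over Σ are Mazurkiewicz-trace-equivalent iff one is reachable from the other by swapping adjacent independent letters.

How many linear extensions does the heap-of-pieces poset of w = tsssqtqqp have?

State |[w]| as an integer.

504

piece 0:t — minimal
piece 1:s — minimal
piece 2:s rests on {1:s}
piece 3:s rests on {2:s}
piece 4:q rests on {0:t}
piece 5:t rests on {4:q}
piece 6:q rests on {5:t}
piece 7:q rests on {6:q}
piece 8:p — minimal
minimal pieces: {0:t, 1:s, 8:p}
ways to finish when only these pieces remain (= sum over removing one remaining piece with nothing left below it):
  1 left: {3}→1  {7}→1  {8}→1
  2 left: {2,3}→1  {3,7}→2  {3,8}→2  {6,7}→1  {7,8}→2
  3 left: {1,2,3}→1  {2,3,7}→3  {2,3,8}→3  {3,6,7}→3  {3,7,8}→6  {5,6,7}→1  {6,7,8}→3
  4 left: {1,2,3,7}→4  {1,2,3,8}→4  {2,3,6,7}→6  {2,3,7,8}→12  {3,5,6,7}→4  {3,6,7,8}→12  {4,5,6,7}→1  {5,6,7,8}→4
  5 left: {0,4,5,6,7}→1  {1,2,3,6,7}→10  {1,2,3,7,8}→20  {2,3,5,6,7}→10  {2,3,6,7,8}→30  {3,4,5,6,7}→5  {3,5,6,7,8}→20  {4,5,6,7,8}→5
  6 left: {0,3,4,5,6,7}→6  {0,4,5,6,7,8}→6  {1,2,3,5,6,7}→20  {1,2,3,6,7,8}→60  {2,3,4,5,6,7}→15  {2,3,5,6,7,8}→60  {3,4,5,6,7,8}→30
  7 left: {0,2,3,4,5,6,7}→21  {0,3,4,5,6,7,8}→42  {1,2,3,4,5,6,7}→35  {1,2,3,5,6,7,8}→140  {2,3,4,5,6,7,8}→105
  placing 0:t first → 280 extensions
  placing 1:s first → 168 extensions
  placing 8:p first → 56 extensions
total linear extensions = 504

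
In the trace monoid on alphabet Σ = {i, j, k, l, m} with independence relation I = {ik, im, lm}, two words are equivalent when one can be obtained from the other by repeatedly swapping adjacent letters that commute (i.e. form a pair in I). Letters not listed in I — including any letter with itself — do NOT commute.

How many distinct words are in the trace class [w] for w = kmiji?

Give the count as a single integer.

0(k) covers ∅
1(m) covers 0:k
2(i) covers ∅
3(j) covers 1:m, 2:i
4(i) covers 3:j
floor of heap: 0:k, 2:i
completions by unplaced set U, small U first (add the entries for U minus each lowest piece of U):
  |U|=1: {4}:1
  |U|=2: {3,4}:1
  |U|=3: {1,3,4}:1  {2,3,4}:1
  start at 0(k): 2
  start at 2(i): 1
sum over floor = 3

3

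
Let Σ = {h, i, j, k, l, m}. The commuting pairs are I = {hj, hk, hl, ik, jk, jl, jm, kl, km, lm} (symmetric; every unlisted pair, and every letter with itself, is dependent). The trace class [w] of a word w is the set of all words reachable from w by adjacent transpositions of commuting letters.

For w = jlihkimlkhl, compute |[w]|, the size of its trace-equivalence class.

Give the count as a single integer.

#0=j has no predecessor
#1=l has no predecessor
#2=i depends on [0:j, 1:l]
#3=h depends on [2:i]
#4=k has no predecessor
#5=i depends on [3:h]
#6=m depends on [5:i]
#7=l depends on [5:i]
#8=k depends on [4:k]
#9=h depends on [6:m]
#10=l depends on [7:l]
sources: [0:j, 1:l, 4:k]
N(rest) = Σ N(rest − s) over sources s of rest; N(one piece) = 1:
  size 1 → [8]=1  [9]=1  [10]=1
  size 2 → [4,8]=1  [6,9]=1  [7,10]=1  [8,9]=2  [8,10]=2  [9,10]=2
  size 3 → [4,8,9]=3  [4,8,10]=3  [6,8,9]=3  [6,9,10]=3  [7,8,10]=3  [7,9,10]=3  [8,9,10]=6
  size 4 → [4,6,8,9]=6  [4,7,8,10]=6  [4,8,9,10]=12  [6,7,9,10]=6  [6,8,9,10]=12  [7,8,9,10]=12
  size 5 → [4,6,8,9,10]=30  [4,7,8,9,10]=30  [5,6,7,9,10]=6  [6,7,8,9,10]=30
  size 6 → [3,5,6,7,9,10]=6  [4,6,7,8,9,10]=90  [5,6,7,8,9,10]=36
  size 7 → [2,3,5,6,7,9,10]=6  [3,5,6,7,8,9,10]=42  [4,5,6,7,8,9,10]=126
  size 8 → [0,2,3,5,6,7,9,10]=6  [1,2,3,5,6,7,9,10]=6  [2,3,5,6,7,8,9,10]=48  [3,4,5,6,7,8,9,10]=168
  size 9 → [0,1,2,3,5,6,7,9,10]=12  [0,2,3,5,6,7,8,9,10]=54  [1,2,3,5,6,7,8,9,10]=54  [2,3,4,5,6,7,8,9,10]=216
  first=0(j) contributes 270
  first=1(l) contributes 270
  first=4(k) contributes 120
|[w]| = 660

660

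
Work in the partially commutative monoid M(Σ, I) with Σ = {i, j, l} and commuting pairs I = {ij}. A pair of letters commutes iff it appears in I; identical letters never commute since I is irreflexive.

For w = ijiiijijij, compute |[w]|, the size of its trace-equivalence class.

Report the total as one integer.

drop 0:i onto floor
drop 1:j onto floor
drop 2:i onto {0:i}
drop 3:i onto {2:i}
drop 4:i onto {3:i}
drop 5:j onto {1:j}
drop 6:i onto {4:i}
drop 7:j onto {5:j}
drop 8:i onto {6:i}
drop 9:j onto {7:j}
ground layer = {0:i, 1:j}
drop-orders for the pieces not yet dropped (sum over which currently-grounded one goes next):
  1 to go: {8} 1  {9} 1
  2 to go: {6,8} 1  {7,9} 1  {8,9} 2
  3 to go: {4,6,8} 1  {5,7,9} 1  {6,8,9} 3  {7,8,9} 3
  4 to go: {1,5,7,9} 1  {3,4,6,8} 1  {4,6,8,9} 4  {5,7,8,9} 4  {6,7,8,9} 6
  5 to go: {1,5,7,8,9} 5  {2,3,4,6,8} 1  {3,4,6,8,9} 5  {4,6,7,8,9} 10  {5,6,7,8,9} 10
  6 to go: {0,2,3,4,6,8} 1  {1,5,6,7,8,9} 15  {2,3,4,6,8,9} 6  {3,4,6,7,8,9} 15  {4,5,6,7,8,9} 20
  7 to go: {0,2,3,4,6,8,9} 7  {1,4,5,6,7,8,9} 35  {2,3,4,6,7,8,9} 21  {3,4,5,6,7,8,9} 35
  8 to go: {0,2,3,4,6,7,8,9} 28  {1,3,4,5,6,7,8,9} 70  {2,3,4,5,6,7,8,9} 56
  if 0:i drops first: 126 orders
  if 1:j drops first: 84 orders
heap linearizations: 210

210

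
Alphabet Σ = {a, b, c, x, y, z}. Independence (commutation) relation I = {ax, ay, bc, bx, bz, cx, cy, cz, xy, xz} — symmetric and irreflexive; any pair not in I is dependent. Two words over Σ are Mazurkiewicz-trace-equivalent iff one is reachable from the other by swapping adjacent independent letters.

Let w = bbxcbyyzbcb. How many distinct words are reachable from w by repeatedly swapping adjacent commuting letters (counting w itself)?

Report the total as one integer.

0(b) covers ∅
1(b) covers 0:b
2(x) covers ∅
3(c) covers ∅
4(b) covers 1:b
5(y) covers 4:b
6(y) covers 5:y
7(z) covers 6:y
8(b) covers 6:y
9(c) covers 3:c
10(b) covers 8:b
floor of heap: 0:b, 2:x, 3:c
completions by unplaced set U, small U first (add the entries for U minus each lowest piece of U):
  |U|=1: {2}:1  {7}:1  {9}:1  {10}:1
  |U|=2: {2,7}:2  {2,9}:2  {2,10}:2  {3,9}:1  {7,9}:2  {7,10}:2  {8,10}:1  {9,10}:2
  |U|=3: {2,3,9}:3  {2,7,9}:6  {2,7,10}:6  {2,8,10}:3  {2,9,10}:6  {3,7,9}:3  {3,9,10}:3  {7,8,10}:3  {7,9,10}:6  {8,9,10}:3
  |U|=4: {2,3,7,9}:12  {2,3,9,10}:12  {2,7,8,10}:12  {2,7,9,10}:24  {2,8,9,10}:12  {3,7,9,10}:12  {3,8,9,10}:6  {6,7,8,10}:3  {7,8,9,10}:12
  |U|=5: {2,3,7,9,10}:60  {2,3,8,9,10}:30  {2,6,7,8,10}:15  {2,7,8,9,10}:60  {3,7,8,9,10}:30  {5,6,7,8,10}:3  {6,7,8,9,10}:15
  |U|=6: {2,3,7,8,9,10}:180  {2,5,6,7,8,10}:18  {2,6,7,8,9,10}:90  {3,6,7,8,9,10}:45  {4,5,6,7,8,10}:3  {5,6,7,8,9,10}:18
  |U|=7: {1,4,5,6,7,8,10}:3  {2,3,6,7,8,9,10}:315  {2,4,5,6,7,8,10}:21  {2,5,6,7,8,9,10}:126  {3,5,6,7,8,9,10}:63  {4,5,6,7,8,9,10}:21
  |U|=8: {0,1,4,5,6,7,8,10}:3  {1,2,4,5,6,7,8,10}:24  {1,4,5,6,7,8,9,10}:24  {2,3,5,6,7,8,9,10}:504  {2,4,5,6,7,8,9,10}:168  {3,4,5,6,7,8,9,10}:84
  |U|=9: {0,1,2,4,5,6,7,8,10}:27  {0,1,4,5,6,7,8,9,10}:27  {1,2,4,5,6,7,8,9,10}:216  {1,3,4,5,6,7,8,9,10}:108  {2,3,4,5,6,7,8,9,10}:756
  start at 0(b): 1080
  start at 2(x): 135
  start at 3(c): 270
sum over floor = 1485

1485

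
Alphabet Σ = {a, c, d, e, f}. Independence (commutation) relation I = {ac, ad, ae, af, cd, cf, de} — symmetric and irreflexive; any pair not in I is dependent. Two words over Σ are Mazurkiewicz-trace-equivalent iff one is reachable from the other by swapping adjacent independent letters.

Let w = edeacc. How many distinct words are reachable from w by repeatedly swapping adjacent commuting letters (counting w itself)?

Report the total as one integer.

piece 0:e — minimal
piece 1:d — minimal
piece 2:e rests on {0:e}
piece 3:a — minimal
piece 4:c rests on {2:e}
piece 5:c rests on {4:c}
minimal pieces: {0:e, 1:d, 3:a}
ways to finish when only these pieces remain (= sum over removing one remaining piece with nothing left below it):
  1 left: {1}→1  {3}→1  {5}→1
  2 left: {1,3}→2  {1,5}→2  {3,5}→2  {4,5}→1
  3 left: {1,3,5}→6  {1,4,5}→3  {2,4,5}→1  {3,4,5}→3
  4 left: {0,2,4,5}→1  {1,2,4,5}→4  {1,3,4,5}→12  {2,3,4,5}→4
  placing 0:e first → 20 extensions
  placing 1:d first → 5 extensions
  placing 3:a first → 5 extensions
total linear extensions = 30

30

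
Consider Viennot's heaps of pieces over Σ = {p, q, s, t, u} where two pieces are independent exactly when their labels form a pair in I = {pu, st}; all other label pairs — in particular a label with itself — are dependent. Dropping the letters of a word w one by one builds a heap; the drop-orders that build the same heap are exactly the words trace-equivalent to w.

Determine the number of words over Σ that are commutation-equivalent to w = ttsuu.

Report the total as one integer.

drop 0:t onto floor
drop 1:t onto {0:t}
drop 2:s onto floor
drop 3:u onto {1:t, 2:s}
drop 4:u onto {3:u}
ground layer = {0:t, 2:s}
drop-orders for the pieces not yet dropped (sum over which currently-grounded one goes next):
  1 to go: {4} 1
  2 to go: {3,4} 1
  3 to go: {1,3,4} 1  {2,3,4} 1
  if 0:t drops first: 2 orders
  if 2:s drops first: 1 orders
heap linearizations: 3

3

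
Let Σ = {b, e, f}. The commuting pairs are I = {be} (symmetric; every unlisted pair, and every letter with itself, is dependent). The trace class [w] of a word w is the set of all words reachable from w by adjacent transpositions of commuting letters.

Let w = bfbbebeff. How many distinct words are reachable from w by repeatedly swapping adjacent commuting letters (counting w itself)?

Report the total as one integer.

10

0(b) covers ∅
1(f) covers 0:b
2(b) covers 1:f
3(b) covers 2:b
4(e) covers 1:f
5(b) covers 3:b
6(e) covers 4:e
7(f) covers 5:b, 6:e
8(f) covers 7:f
floor of heap: 0:b
completions by unplaced set U, small U first (add the entries for U minus each lowest piece of U):
  |U|=1: {8}:1
  |U|=2: {7,8}:1
  |U|=3: {5,7,8}:1  {6,7,8}:1
  |U|=4: {3,5,7,8}:1  {4,6,7,8}:1  {5,6,7,8}:2
  |U|=5: {2,3,5,7,8}:1  {3,5,6,7,8}:3  {4,5,6,7,8}:3
  |U|=6: {2,3,5,6,7,8}:4  {3,4,5,6,7,8}:6
  |U|=7: {2,3,4,5,6,7,8}:10
  start at 0(b): 10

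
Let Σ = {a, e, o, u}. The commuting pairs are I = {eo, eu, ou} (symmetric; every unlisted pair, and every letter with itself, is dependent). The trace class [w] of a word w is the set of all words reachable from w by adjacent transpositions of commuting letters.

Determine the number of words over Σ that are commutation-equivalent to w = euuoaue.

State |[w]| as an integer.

#0=e has no predecessor
#1=u has no predecessor
#2=u depends on [1:u]
#3=o has no predecessor
#4=a depends on [0:e, 2:u, 3:o]
#5=u depends on [4:a]
#6=e depends on [4:a]
sources: [0:e, 1:u, 3:o]
N(rest) = Σ N(rest − s) over sources s of rest; N(one piece) = 1:
  size 1 → [5]=1  [6]=1
  size 2 → [5,6]=2
  size 3 → [4,5,6]=2
  size 4 → [0,4,5,6]=2  [2,4,5,6]=2  [3,4,5,6]=2
  size 5 → [0,2,4,5,6]=4  [0,3,4,5,6]=4  [1,2,4,5,6]=2  [2,3,4,5,6]=4
  first=0(e) contributes 6
  first=1(u) contributes 12
  first=3(o) contributes 6
|[w]| = 24

24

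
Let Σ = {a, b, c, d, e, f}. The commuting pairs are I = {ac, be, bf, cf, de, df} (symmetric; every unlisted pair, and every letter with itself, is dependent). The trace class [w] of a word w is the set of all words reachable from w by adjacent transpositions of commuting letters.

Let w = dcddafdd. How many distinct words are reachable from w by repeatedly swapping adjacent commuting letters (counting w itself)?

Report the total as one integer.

drop 0:d onto floor
drop 1:c onto {0:d}
drop 2:d onto {1:c}
drop 3:d onto {2:d}
drop 4:a onto {3:d}
drop 5:f onto {4:a}
drop 6:d onto {4:a}
drop 7:d onto {6:d}
ground layer = {0:d}
drop-orders for the pieces not yet dropped (sum over which currently-grounded one goes next):
  1 to go: {5} 1  {7} 1
  2 to go: {5,7} 2  {6,7} 1
  3 to go: {5,6,7} 3
  4 to go: {4,5,6,7} 3
  5 to go: {3,4,5,6,7} 3
  6 to go: {2,3,4,5,6,7} 3
  if 0:d drops first: 3 orders

3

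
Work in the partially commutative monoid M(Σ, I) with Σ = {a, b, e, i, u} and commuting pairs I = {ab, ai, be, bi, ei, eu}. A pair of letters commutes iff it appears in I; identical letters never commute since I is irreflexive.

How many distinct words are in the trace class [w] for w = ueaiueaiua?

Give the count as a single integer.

piece 0:u — minimal
piece 1:e — minimal
piece 2:a rests on {0:u, 1:e}
piece 3:i rests on {0:u}
piece 4:u rests on {2:a, 3:i}
piece 5:e rests on {2:a}
piece 6:a rests on {4:u, 5:e}
piece 7:i rests on {4:u}
piece 8:u rests on {6:a, 7:i}
piece 9:a rests on {8:u}
minimal pieces: {0:u, 1:e}
ways to finish when only these pieces remain (= sum over removing one remaining piece with nothing left below it):
  1 left: {9}→1
  2 left: {8,9}→1
  3 left: {6,8,9}→1  {7,8,9}→1
  4 left: {5,6,8,9}→1  {6,7,8,9}→2
  5 left: {4,6,7,8,9}→2  {5,6,7,8,9}→3
  6 left: {3,4,6,7,8,9}→2  {4,5,6,7,8,9}→5
  7 left: {2,4,5,6,7,8,9}→5  {3,4,5,6,7,8,9}→7
  8 left: {1,2,4,5,6,7,8,9}→5  {2,3,4,5,6,7,8,9}→12
  placing 0:u first → 17 extensions
  placing 1:e first → 12 extensions
total linear extensions = 29

29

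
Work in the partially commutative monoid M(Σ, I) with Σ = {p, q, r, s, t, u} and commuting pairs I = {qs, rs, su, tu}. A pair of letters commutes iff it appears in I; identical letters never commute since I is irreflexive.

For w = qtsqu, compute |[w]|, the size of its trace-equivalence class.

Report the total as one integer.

drop 0:q onto floor
drop 1:t onto {0:q}
drop 2:s onto {1:t}
drop 3:q onto {1:t}
drop 4:u onto {3:q}
ground layer = {0:q}
drop-orders for the pieces not yet dropped (sum over which currently-grounded one goes next):
  1 to go: {2} 1  {4} 1
  2 to go: {2,4} 2  {3,4} 1
  3 to go: {2,3,4} 3
  if 0:q drops first: 3 orders

3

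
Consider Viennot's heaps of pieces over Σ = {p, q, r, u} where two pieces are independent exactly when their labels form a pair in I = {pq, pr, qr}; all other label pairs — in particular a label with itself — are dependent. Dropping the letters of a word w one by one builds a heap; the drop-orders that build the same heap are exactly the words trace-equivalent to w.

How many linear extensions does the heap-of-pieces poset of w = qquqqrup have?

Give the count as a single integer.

0(q) covers ∅
1(q) covers 0:q
2(u) covers 1:q
3(q) covers 2:u
4(q) covers 3:q
5(r) covers 2:u
6(u) covers 4:q, 5:r
7(p) covers 6:u
floor of heap: 0:q
completions by unplaced set U, small U first (add the entries for U minus each lowest piece of U):
  |U|=1: {7}:1
  |U|=2: {6,7}:1
  |U|=3: {4,6,7}:1  {5,6,7}:1
  |U|=4: {3,4,6,7}:1  {4,5,6,7}:2
  |U|=5: {3,4,5,6,7}:3
  |U|=6: {2,3,4,5,6,7}:3
  start at 0(q): 3

3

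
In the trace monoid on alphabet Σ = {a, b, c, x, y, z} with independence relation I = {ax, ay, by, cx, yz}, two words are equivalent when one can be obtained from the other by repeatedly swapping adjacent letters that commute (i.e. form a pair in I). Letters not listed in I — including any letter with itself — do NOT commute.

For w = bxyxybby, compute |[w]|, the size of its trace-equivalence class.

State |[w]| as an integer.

6

piece 0:b — minimal
piece 1:x rests on {0:b}
piece 2:y rests on {1:x}
piece 3:x rests on {2:y}
piece 4:y rests on {3:x}
piece 5:b rests on {3:x}
piece 6:b rests on {5:b}
piece 7:y rests on {4:y}
minimal pieces: {0:b}
ways to finish when only these pieces remain (= sum over removing one remaining piece with nothing left below it):
  1 left: {6}→1  {7}→1
  2 left: {4,7}→1  {5,6}→1  {6,7}→2
  3 left: {4,6,7}→3  {5,6,7}→3
  4 left: {4,5,6,7}→6
  5 left: {3,4,5,6,7}→6
  6 left: {2,3,4,5,6,7}→6
  placing 0:b first → 6 extensions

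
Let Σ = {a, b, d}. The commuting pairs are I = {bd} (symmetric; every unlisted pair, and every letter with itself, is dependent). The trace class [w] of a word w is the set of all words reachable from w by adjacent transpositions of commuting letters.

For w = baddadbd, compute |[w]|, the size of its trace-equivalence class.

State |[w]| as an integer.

0(b) covers ∅
1(a) covers 0:b
2(d) covers 1:a
3(d) covers 2:d
4(a) covers 3:d
5(d) covers 4:a
6(b) covers 4:a
7(d) covers 5:d
floor of heap: 0:b
completions by unplaced set U, small U first (add the entries for U minus each lowest piece of U):
  |U|=1: {6}:1  {7}:1
  |U|=2: {5,7}:1  {6,7}:2
  |U|=3: {5,6,7}:3
  |U|=4: {4,5,6,7}:3
  |U|=5: {3,4,5,6,7}:3
  |U|=6: {2,3,4,5,6,7}:3
  start at 0(b): 3

3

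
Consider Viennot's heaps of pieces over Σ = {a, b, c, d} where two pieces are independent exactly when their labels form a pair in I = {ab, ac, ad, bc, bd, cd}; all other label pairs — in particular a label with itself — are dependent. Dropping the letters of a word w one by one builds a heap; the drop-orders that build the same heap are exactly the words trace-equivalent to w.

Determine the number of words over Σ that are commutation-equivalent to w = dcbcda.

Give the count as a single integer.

180

0(d) covers ∅
1(c) covers ∅
2(b) covers ∅
3(c) covers 1:c
4(d) covers 0:d
5(a) covers ∅
floor of heap: 0:d, 1:c, 2:b, 5:a
completions by unplaced set U, small U first (add the entries for U minus each lowest piece of U):
  |U|=1: {2}:1  {3}:1  {4}:1  {5}:1
  |U|=2: {0,4}:1  {1,3}:1  {2,3}:2  {2,4}:2  {2,5}:2  {3,4}:2  {3,5}:2  {4,5}:2
  |U|=3: {0,2,4}:3  {0,3,4}:3  {0,4,5}:3  {1,2,3}:3  {1,3,4}:3  {1,3,5}:3  {2,3,4}:6  {2,3,5}:6  {2,4,5}:6  {3,4,5}:6
  |U|=4: {0,1,3,4}:6  {0,2,3,4}:12  {0,2,4,5}:12  {0,3,4,5}:12  {1,2,3,4}:12  {1,2,3,5}:12  {1,3,4,5}:12  {2,3,4,5}:24
  start at 0(d): 60
  start at 1(c): 60
  start at 2(b): 30
  start at 5(a): 30
sum over floor = 180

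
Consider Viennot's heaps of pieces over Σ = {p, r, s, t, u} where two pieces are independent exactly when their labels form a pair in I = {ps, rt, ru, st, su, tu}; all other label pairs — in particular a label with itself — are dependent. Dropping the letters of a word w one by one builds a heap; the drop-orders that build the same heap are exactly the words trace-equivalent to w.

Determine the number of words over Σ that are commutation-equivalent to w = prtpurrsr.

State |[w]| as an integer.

10

piece 0:p — minimal
piece 1:r rests on {0:p}
piece 2:t rests on {0:p}
piece 3:p rests on {1:r, 2:t}
piece 4:u rests on {3:p}
piece 5:r rests on {3:p}
piece 6:r rests on {5:r}
piece 7:s rests on {6:r}
piece 8:r rests on {7:s}
minimal pieces: {0:p}
ways to finish when only these pieces remain (= sum over removing one remaining piece with nothing left below it):
  1 left: {4}→1  {8}→1
  2 left: {4,8}→2  {7,8}→1
  3 left: {4,7,8}→3  {6,7,8}→1
  4 left: {4,6,7,8}→4  {5,6,7,8}→1
  5 left: {4,5,6,7,8}→5
  6 left: {3,4,5,6,7,8}→5
  7 left: {1,3,4,5,6,7,8}→5  {2,3,4,5,6,7,8}→5
  placing 0:p first → 10 extensions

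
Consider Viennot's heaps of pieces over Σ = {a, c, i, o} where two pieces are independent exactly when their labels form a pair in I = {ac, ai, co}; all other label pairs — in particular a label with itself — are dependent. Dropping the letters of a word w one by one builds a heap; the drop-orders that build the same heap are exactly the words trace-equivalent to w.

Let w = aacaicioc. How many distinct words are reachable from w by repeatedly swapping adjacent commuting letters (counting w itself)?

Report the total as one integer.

0(a) covers ∅
1(a) covers 0:a
2(c) covers ∅
3(a) covers 1:a
4(i) covers 2:c
5(c) covers 4:i
6(i) covers 5:c
7(o) covers 3:a, 6:i
8(c) covers 6:i
floor of heap: 0:a, 2:c
completions by unplaced set U, small U first (add the entries for U minus each lowest piece of U):
  |U|=1: {7}:1  {8}:1
  |U|=2: {3,7}:1  {7,8}:2
  |U|=3: {1,3,7}:1  {3,7,8}:3  {6,7,8}:2
  |U|=4: {0,1,3,7}:1  {1,3,7,8}:4  {3,6,7,8}:5  {5,6,7,8}:2
  |U|=5: {0,1,3,7,8}:5  {1,3,6,7,8}:9  {3,5,6,7,8}:7  {4,5,6,7,8}:2
  |U|=6: {0,1,3,6,7,8}:14  {1,3,5,6,7,8}:16  {2,4,5,6,7,8}:2  {3,4,5,6,7,8}:9
  |U|=7: {0,1,3,5,6,7,8}:30  {1,3,4,5,6,7,8}:25  {2,3,4,5,6,7,8}:11
  start at 0(a): 36
  start at 2(c): 55
sum over floor = 91

91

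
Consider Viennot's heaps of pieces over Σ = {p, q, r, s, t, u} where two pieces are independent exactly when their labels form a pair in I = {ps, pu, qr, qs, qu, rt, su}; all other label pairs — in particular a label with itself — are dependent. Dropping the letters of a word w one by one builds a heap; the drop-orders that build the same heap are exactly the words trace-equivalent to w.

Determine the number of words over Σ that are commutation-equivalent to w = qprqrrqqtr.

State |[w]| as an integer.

70

drop 0:q onto floor
drop 1:p onto {0:q}
drop 2:r onto {1:p}
drop 3:q onto {1:p}
drop 4:r onto {2:r}
drop 5:r onto {4:r}
drop 6:q onto {3:q}
drop 7:q onto {6:q}
drop 8:t onto {7:q}
drop 9:r onto {5:r}
ground layer = {0:q}
drop-orders for the pieces not yet dropped (sum over which currently-grounded one goes next):
  1 to go: {8} 1  {9} 1
  2 to go: {5,9} 1  {7,8} 1  {8,9} 2
  3 to go: {4,5,9} 1  {5,8,9} 3  {6,7,8} 1  {7,8,9} 3
  4 to go: {2,4,5,9} 1  {3,6,7,8} 1  {4,5,8,9} 4  {5,7,8,9} 6  {6,7,8,9} 4
  5 to go: {2,4,5,8,9} 5  {3,6,7,8,9} 5  {4,5,7,8,9} 10  {5,6,7,8,9} 10
  6 to go: {2,4,5,7,8,9} 15  {3,5,6,7,8,9} 15  {4,5,6,7,8,9} 20
  7 to go: {2,4,5,6,7,8,9} 35  {3,4,5,6,7,8,9} 35
  8 to go: {2,3,4,5,6,7,8,9} 70
  if 0:q drops first: 70 orders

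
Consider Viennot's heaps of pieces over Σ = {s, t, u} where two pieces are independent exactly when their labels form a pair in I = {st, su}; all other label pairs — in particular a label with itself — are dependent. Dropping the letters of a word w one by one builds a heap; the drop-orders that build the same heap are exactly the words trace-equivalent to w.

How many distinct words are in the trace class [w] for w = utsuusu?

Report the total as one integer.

21

#0=u has no predecessor
#1=t depends on [0:u]
#2=s has no predecessor
#3=u depends on [1:t]
#4=u depends on [3:u]
#5=s depends on [2:s]
#6=u depends on [4:u]
sources: [0:u, 2:s]
N(rest) = Σ N(rest − s) over sources s of rest; N(one piece) = 1:
  size 1 → [5]=1  [6]=1
  size 2 → [2,5]=1  [4,6]=1  [5,6]=2
  size 3 → [2,5,6]=3  [3,4,6]=1  [4,5,6]=3
  size 4 → [1,3,4,6]=1  [2,4,5,6]=6  [3,4,5,6]=4
  size 5 → [0,1,3,4,6]=1  [1,3,4,5,6]=5  [2,3,4,5,6]=10
  first=0(u) contributes 15
  first=2(s) contributes 6
|[w]| = 21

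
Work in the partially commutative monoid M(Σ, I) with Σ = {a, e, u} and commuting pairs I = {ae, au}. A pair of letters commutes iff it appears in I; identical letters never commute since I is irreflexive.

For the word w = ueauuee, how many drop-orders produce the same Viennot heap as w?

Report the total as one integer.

#0=u has no predecessor
#1=e depends on [0:u]
#2=a has no predecessor
#3=u depends on [1:e]
#4=u depends on [3:u]
#5=e depends on [4:u]
#6=e depends on [5:e]
sources: [0:u, 2:a]
N(rest) = Σ N(rest − s) over sources s of rest; N(one piece) = 1:
  size 1 → [2]=1  [6]=1
  size 2 → [2,6]=2  [5,6]=1
  size 3 → [2,5,6]=3  [4,5,6]=1
  size 4 → [2,4,5,6]=4  [3,4,5,6]=1
  size 5 → [1,3,4,5,6]=1  [2,3,4,5,6]=5
  first=0(u) contributes 6
  first=2(a) contributes 1
|[w]| = 7

7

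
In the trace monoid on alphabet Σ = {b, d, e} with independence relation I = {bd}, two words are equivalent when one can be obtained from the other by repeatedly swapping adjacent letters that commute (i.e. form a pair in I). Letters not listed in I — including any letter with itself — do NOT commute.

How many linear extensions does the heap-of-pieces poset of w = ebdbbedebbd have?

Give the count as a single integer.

0(e) covers ∅
1(b) covers 0:e
2(d) covers 0:e
3(b) covers 1:b
4(b) covers 3:b
5(e) covers 2:d, 4:b
6(d) covers 5:e
7(e) covers 6:d
8(b) covers 7:e
9(b) covers 8:b
10(d) covers 7:e
floor of heap: 0:e
completions by unplaced set U, small U first (add the entries for U minus each lowest piece of U):
  |U|=1: {9}:1  {10}:1
  |U|=2: {8,9}:1  {9,10}:2
  |U|=3: {8,9,10}:3
  |U|=4: {7,8,9,10}:3
  |U|=5: {6,7,8,9,10}:3
  |U|=6: {5,6,7,8,9,10}:3
  |U|=7: {2,5,6,7,8,9,10}:3  {4,5,6,7,8,9,10}:3
  |U|=8: {2,4,5,6,7,8,9,10}:6  {3,4,5,6,7,8,9,10}:3
  |U|=9: {1,3,4,5,6,7,8,9,10}:3  {2,3,4,5,6,7,8,9,10}:9
  start at 0(e): 12

12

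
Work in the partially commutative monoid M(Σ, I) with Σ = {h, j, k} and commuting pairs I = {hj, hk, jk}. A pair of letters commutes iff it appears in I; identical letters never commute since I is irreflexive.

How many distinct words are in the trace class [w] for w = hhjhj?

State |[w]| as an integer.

drop 0:h onto floor
drop 1:h onto {0:h}
drop 2:j onto floor
drop 3:h onto {1:h}
drop 4:j onto {2:j}
ground layer = {0:h, 2:j}
drop-orders for the pieces not yet dropped (sum over which currently-grounded one goes next):
  1 to go: {3} 1  {4} 1
  2 to go: {1,3} 1  {2,4} 1  {3,4} 2
  3 to go: {0,1,3} 1  {1,3,4} 3  {2,3,4} 3
  if 0:h drops first: 6 orders
  if 2:j drops first: 4 orders
heap linearizations: 10

10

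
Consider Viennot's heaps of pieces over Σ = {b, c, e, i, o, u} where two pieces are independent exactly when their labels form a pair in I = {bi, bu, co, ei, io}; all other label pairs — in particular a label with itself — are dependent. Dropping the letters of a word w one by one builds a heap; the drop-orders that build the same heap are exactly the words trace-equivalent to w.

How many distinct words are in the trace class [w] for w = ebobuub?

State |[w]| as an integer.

drop 0:e onto floor
drop 1:b onto {0:e}
drop 2:o onto {1:b}
drop 3:b onto {2:o}
drop 4:u onto {2:o}
drop 5:u onto {4:u}
drop 6:b onto {3:b}
ground layer = {0:e}
drop-orders for the pieces not yet dropped (sum over which currently-grounded one goes next):
  1 to go: {5} 1  {6} 1
  2 to go: {3,6} 1  {4,5} 1  {5,6} 2
  3 to go: {3,5,6} 3  {4,5,6} 3
  4 to go: {3,4,5,6} 6
  5 to go: {2,3,4,5,6} 6
  if 0:e drops first: 6 orders

6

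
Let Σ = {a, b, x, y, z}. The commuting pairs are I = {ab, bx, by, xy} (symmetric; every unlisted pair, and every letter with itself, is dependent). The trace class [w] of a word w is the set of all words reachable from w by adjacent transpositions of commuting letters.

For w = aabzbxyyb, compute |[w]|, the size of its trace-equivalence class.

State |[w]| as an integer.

90

0(a) covers ∅
1(a) covers 0:a
2(b) covers ∅
3(z) covers 1:a, 2:b
4(b) covers 3:z
5(x) covers 3:z
6(y) covers 3:z
7(y) covers 6:y
8(b) covers 4:b
floor of heap: 0:a, 2:b
completions by unplaced set U, small U first (add the entries for U minus each lowest piece of U):
  |U|=1: {5}:1  {7}:1  {8}:1
  |U|=2: {4,8}:1  {5,7}:2  {5,8}:2  {6,7}:1  {7,8}:2
  |U|=3: {4,5,8}:3  {4,7,8}:3  {5,6,7}:3  {5,7,8}:6  {6,7,8}:3
  |U|=4: {4,5,7,8}:12  {4,6,7,8}:6  {5,6,7,8}:12
  |U|=5: {4,5,6,7,8}:30
  |U|=6: {3,4,5,6,7,8}:30
  |U|=7: {1,3,4,5,6,7,8}:30  {2,3,4,5,6,7,8}:30
  start at 0(a): 60
  start at 2(b): 30
sum over floor = 90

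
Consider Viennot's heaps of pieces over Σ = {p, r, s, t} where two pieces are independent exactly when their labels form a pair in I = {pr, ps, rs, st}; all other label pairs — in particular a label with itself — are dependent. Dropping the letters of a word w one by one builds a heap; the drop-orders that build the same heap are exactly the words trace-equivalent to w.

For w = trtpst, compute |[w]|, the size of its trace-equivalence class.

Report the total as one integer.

drop 0:t onto floor
drop 1:r onto {0:t}
drop 2:t onto {1:r}
drop 3:p onto {2:t}
drop 4:s onto floor
drop 5:t onto {3:p}
ground layer = {0:t, 4:s}
drop-orders for the pieces not yet dropped (sum over which currently-grounded one goes next):
  1 to go: {4} 1  {5} 1
  2 to go: {3,5} 1  {4,5} 2
  3 to go: {2,3,5} 1  {3,4,5} 3
  4 to go: {1,2,3,5} 1  {2,3,4,5} 4
  if 0:t drops first: 5 orders
  if 4:s drops first: 1 orders
heap linearizations: 6

6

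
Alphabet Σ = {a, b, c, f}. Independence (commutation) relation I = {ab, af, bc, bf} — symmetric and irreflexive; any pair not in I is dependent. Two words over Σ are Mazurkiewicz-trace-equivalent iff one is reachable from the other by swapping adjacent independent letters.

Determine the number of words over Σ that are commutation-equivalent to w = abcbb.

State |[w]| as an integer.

#0=a has no predecessor
#1=b has no predecessor
#2=c depends on [0:a]
#3=b depends on [1:b]
#4=b depends on [3:b]
sources: [0:a, 1:b]
N(rest) = Σ N(rest − s) over sources s of rest; N(one piece) = 1:
  size 1 → [2]=1  [4]=1
  size 2 → [0,2]=1  [2,4]=2  [3,4]=1
  size 3 → [0,2,4]=3  [1,3,4]=1  [2,3,4]=3
  first=0(a) contributes 4
  first=1(b) contributes 6
|[w]| = 10

10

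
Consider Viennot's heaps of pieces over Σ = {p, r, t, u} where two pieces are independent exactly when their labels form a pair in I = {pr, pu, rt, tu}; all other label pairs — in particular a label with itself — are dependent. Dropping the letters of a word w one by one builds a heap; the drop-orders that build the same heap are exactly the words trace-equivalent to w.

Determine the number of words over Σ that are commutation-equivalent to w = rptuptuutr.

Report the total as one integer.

252

0(r) covers ∅
1(p) covers ∅
2(t) covers 1:p
3(u) covers 0:r
4(p) covers 2:t
5(t) covers 4:p
6(u) covers 3:u
7(u) covers 6:u
8(t) covers 5:t
9(r) covers 7:u
floor of heap: 0:r, 1:p
completions by unplaced set U, small U first (add the entries for U minus each lowest piece of U):
  |U|=1: {8}:1  {9}:1
  |U|=2: {5,8}:1  {7,9}:1  {8,9}:2
  |U|=3: {4,5,8}:1  {5,8,9}:3  {6,7,9}:1  {7,8,9}:3
  |U|=4: {2,4,5,8}:1  {3,6,7,9}:1  {4,5,8,9}:4  {5,7,8,9}:6  {6,7,8,9}:4
  |U|=5: {0,3,6,7,9}:1  {1,2,4,5,8}:1  {2,4,5,8,9}:5  {3,6,7,8,9}:5  {4,5,7,8,9}:10  {5,6,7,8,9}:10
  |U|=6: {0,3,6,7,8,9}:6  {1,2,4,5,8,9}:6  {2,4,5,7,8,9}:15  {3,5,6,7,8,9}:15  {4,5,6,7,8,9}:20
  |U|=7: {0,3,5,6,7,8,9}:21  {1,2,4,5,7,8,9}:21  {2,4,5,6,7,8,9}:35  {3,4,5,6,7,8,9}:35
  |U|=8: {0,3,4,5,6,7,8,9}:56  {1,2,4,5,6,7,8,9}:56  {2,3,4,5,6,7,8,9}:70
  start at 0(r): 126
  start at 1(p): 126
sum over floor = 252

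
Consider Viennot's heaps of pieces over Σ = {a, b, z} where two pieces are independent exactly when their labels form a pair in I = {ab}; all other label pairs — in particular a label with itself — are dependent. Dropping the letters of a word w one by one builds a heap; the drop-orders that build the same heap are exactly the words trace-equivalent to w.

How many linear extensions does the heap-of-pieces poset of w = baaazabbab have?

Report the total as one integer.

40

0(b) covers ∅
1(a) covers ∅
2(a) covers 1:a
3(a) covers 2:a
4(z) covers 0:b, 3:a
5(a) covers 4:z
6(b) covers 4:z
7(b) covers 6:b
8(a) covers 5:a
9(b) covers 7:b
floor of heap: 0:b, 1:a
completions by unplaced set U, small U first (add the entries for U minus each lowest piece of U):
  |U|=1: {8}:1  {9}:1
  |U|=2: {5,8}:1  {7,9}:1  {8,9}:2
  |U|=3: {5,8,9}:3  {6,7,9}:1  {7,8,9}:3
  |U|=4: {5,7,8,9}:6  {6,7,8,9}:4
  |U|=5: {5,6,7,8,9}:10
  |U|=6: {4,5,6,7,8,9}:10
  |U|=7: {0,4,5,6,7,8,9}:10  {3,4,5,6,7,8,9}:10
  |U|=8: {0,3,4,5,6,7,8,9}:20  {2,3,4,5,6,7,8,9}:10
  start at 0(b): 10
  start at 1(a): 30
sum over floor = 40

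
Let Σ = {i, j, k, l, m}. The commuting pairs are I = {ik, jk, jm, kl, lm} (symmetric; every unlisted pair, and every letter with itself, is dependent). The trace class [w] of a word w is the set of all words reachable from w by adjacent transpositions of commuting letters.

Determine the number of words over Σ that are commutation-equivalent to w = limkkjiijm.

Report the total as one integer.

piece 0:l — minimal
piece 1:i rests on {0:l}
piece 2:m rests on {1:i}
piece 3:k rests on {2:m}
piece 4:k rests on {3:k}
piece 5:j rests on {1:i}
piece 6:i rests on {2:m, 5:j}
piece 7:i rests on {6:i}
piece 8:j rests on {7:i}
piece 9:m rests on {4:k, 7:i}
minimal pieces: {0:l}
ways to finish when only these pieces remain (= sum over removing one remaining piece with nothing left below it):
  1 left: {8}→1  {9}→1
  2 left: {4,9}→1  {8,9}→2
  3 left: {3,4,9}→1  {4,8,9}→3  {7,8,9}→2
  4 left: {3,4,8,9}→4  {4,7,8,9}→5  {6,7,8,9}→2
  5 left: {3,4,7,8,9}→9  {4,6,7,8,9}→7  {5,6,7,8,9}→2
  6 left: {3,4,6,7,8,9}→16  {4,5,6,7,8,9}→9
  7 left: {2,3,4,6,7,8,9}→16  {3,4,5,6,7,8,9}→25
  8 left: {2,3,4,5,6,7,8,9}→41
  placing 0:l first → 41 extensions

41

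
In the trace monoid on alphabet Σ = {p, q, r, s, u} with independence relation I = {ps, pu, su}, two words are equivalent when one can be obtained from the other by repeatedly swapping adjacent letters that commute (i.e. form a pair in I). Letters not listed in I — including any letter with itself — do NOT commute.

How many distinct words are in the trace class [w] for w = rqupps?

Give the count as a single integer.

12

piece 0:r — minimal
piece 1:q rests on {0:r}
piece 2:u rests on {1:q}
piece 3:p rests on {1:q}
piece 4:p rests on {3:p}
piece 5:s rests on {1:q}
minimal pieces: {0:r}
ways to finish when only these pieces remain (= sum over removing one remaining piece with nothing left below it):
  1 left: {2}→1  {4}→1  {5}→1
  2 left: {2,4}→2  {2,5}→2  {3,4}→1  {4,5}→2
  3 left: {2,3,4}→3  {2,4,5}→6  {3,4,5}→3
  4 left: {2,3,4,5}→12
  placing 0:r first → 12 extensions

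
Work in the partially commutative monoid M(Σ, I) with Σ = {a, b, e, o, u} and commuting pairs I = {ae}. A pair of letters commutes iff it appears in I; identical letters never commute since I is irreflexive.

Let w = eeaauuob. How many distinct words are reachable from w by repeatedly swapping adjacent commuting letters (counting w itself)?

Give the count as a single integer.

#0=e has no predecessor
#1=e depends on [0:e]
#2=a has no predecessor
#3=a depends on [2:a]
#4=u depends on [1:e, 3:a]
#5=u depends on [4:u]
#6=o depends on [5:u]
#7=b depends on [6:o]
sources: [0:e, 2:a]
N(rest) = Σ N(rest − s) over sources s of rest; N(one piece) = 1:
  size 1 → [7]=1
  size 2 → [6,7]=1
  size 3 → [5,6,7]=1
  size 4 → [4,5,6,7]=1
  size 5 → [1,4,5,6,7]=1  [3,4,5,6,7]=1
  size 6 → [0,1,4,5,6,7]=1  [1,3,4,5,6,7]=2  [2,3,4,5,6,7]=1
  first=0(e) contributes 3
  first=2(a) contributes 3
|[w]| = 6

6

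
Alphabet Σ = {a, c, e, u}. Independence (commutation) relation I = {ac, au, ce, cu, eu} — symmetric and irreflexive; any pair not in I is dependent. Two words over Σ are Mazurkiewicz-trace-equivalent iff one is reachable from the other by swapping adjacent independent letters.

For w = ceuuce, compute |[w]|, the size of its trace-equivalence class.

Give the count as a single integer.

90

0(c) covers ∅
1(e) covers ∅
2(u) covers ∅
3(u) covers 2:u
4(c) covers 0:c
5(e) covers 1:e
floor of heap: 0:c, 1:e, 2:u
completions by unplaced set U, small U first (add the entries for U minus each lowest piece of U):
  |U|=1: {3}:1  {4}:1  {5}:1
  |U|=2: {0,4}:1  {1,5}:1  {2,3}:1  {3,4}:2  {3,5}:2  {4,5}:2
  |U|=3: {0,3,4}:3  {0,4,5}:3  {1,3,5}:3  {1,4,5}:3  {2,3,4}:3  {2,3,5}:3  {3,4,5}:6
  |U|=4: {0,1,4,5}:6  {0,2,3,4}:6  {0,3,4,5}:12  {1,2,3,5}:6  {1,3,4,5}:12  {2,3,4,5}:12
  start at 0(c): 30
  start at 1(e): 30
  start at 2(u): 30
sum over floor = 90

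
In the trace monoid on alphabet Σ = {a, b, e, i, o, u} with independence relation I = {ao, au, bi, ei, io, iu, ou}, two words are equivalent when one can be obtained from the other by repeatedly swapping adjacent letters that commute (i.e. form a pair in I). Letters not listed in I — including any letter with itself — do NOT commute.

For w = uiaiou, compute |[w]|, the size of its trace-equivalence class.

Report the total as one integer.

drop 0:u onto floor
drop 1:i onto floor
drop 2:a onto {1:i}
drop 3:i onto {2:a}
drop 4:o onto floor
drop 5:u onto {0:u}
ground layer = {0:u, 1:i, 4:o}
drop-orders for the pieces not yet dropped (sum over which currently-grounded one goes next):
  1 to go: {3} 1  {4} 1  {5} 1
  2 to go: {0,5} 1  {2,3} 1  {3,4} 2  {3,5} 2  {4,5} 2
  3 to go: {0,3,5} 3  {0,4,5} 3  {1,2,3} 1  {2,3,4} 3  {2,3,5} 3  {3,4,5} 6
  4 to go: {0,2,3,5} 6  {0,3,4,5} 12  {1,2,3,4} 4  {1,2,3,5} 4  {2,3,4,5} 12
  if 0:u drops first: 20 orders
  if 1:i drops first: 30 orders
  if 4:o drops first: 10 orders
heap linearizations: 60

60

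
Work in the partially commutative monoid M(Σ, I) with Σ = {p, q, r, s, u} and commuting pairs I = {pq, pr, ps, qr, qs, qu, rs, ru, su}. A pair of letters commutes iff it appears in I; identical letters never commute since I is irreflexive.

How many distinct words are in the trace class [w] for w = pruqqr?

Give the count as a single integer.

piece 0:p — minimal
piece 1:r — minimal
piece 2:u rests on {0:p}
piece 3:q — minimal
piece 4:q rests on {3:q}
piece 5:r rests on {1:r}
minimal pieces: {0:p, 1:r, 3:q}
ways to finish when only these pieces remain (= sum over removing one remaining piece with nothing left below it):
  1 left: {2}→1  {4}→1  {5}→1
  2 left: {0,2}→1  {1,5}→1  {2,4}→2  {2,5}→2  {3,4}→1  {4,5}→2
  3 left: {0,2,4}→3  {0,2,5}→3  {1,2,5}→3  {1,4,5}→3  {2,3,4}→3  {2,4,5}→6  {3,4,5}→3
  4 left: {0,1,2,5}→6  {0,2,3,4}→6  {0,2,4,5}→12  {1,2,4,5}→12  {1,3,4,5}→6  {2,3,4,5}→12
  placing 0:p first → 30 extensions
  placing 1:r first → 30 extensions
  placing 3:q first → 30 extensions
total linear extensions = 90

90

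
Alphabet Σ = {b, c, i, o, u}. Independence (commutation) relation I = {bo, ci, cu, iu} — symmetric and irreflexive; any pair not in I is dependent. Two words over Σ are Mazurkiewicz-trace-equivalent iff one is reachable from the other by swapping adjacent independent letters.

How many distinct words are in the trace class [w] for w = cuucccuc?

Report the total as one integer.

56

0(c) covers ∅
1(u) covers ∅
2(u) covers 1:u
3(c) covers 0:c
4(c) covers 3:c
5(c) covers 4:c
6(u) covers 2:u
7(c) covers 5:c
floor of heap: 0:c, 1:u
completions by unplaced set U, small U first (add the entries for U minus each lowest piece of U):
  |U|=1: {6}:1  {7}:1
  |U|=2: {2,6}:1  {5,7}:1  {6,7}:2
  |U|=3: {1,2,6}:1  {2,6,7}:3  {4,5,7}:1  {5,6,7}:3
  |U|=4: {1,2,6,7}:4  {2,5,6,7}:6  {3,4,5,7}:1  {4,5,6,7}:4
  |U|=5: {0,3,4,5,7}:1  {1,2,5,6,7}:10  {2,4,5,6,7}:10  {3,4,5,6,7}:5
  |U|=6: {0,3,4,5,6,7}:6  {1,2,4,5,6,7}:20  {2,3,4,5,6,7}:15
  start at 0(c): 35
  start at 1(u): 21
sum over floor = 56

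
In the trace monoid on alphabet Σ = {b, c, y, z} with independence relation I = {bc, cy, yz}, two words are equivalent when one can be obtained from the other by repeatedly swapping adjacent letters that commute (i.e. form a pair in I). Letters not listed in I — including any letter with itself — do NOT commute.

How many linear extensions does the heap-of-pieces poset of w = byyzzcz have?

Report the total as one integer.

15

drop 0:b onto floor
drop 1:y onto {0:b}
drop 2:y onto {1:y}
drop 3:z onto {0:b}
drop 4:z onto {3:z}
drop 5:c onto {4:z}
drop 6:z onto {5:c}
ground layer = {0:b}
drop-orders for the pieces not yet dropped (sum over which currently-grounded one goes next):
  1 to go: {2} 1  {6} 1
  2 to go: {1,2} 1  {2,6} 2  {5,6} 1
  3 to go: {1,2,6} 3  {2,5,6} 3  {4,5,6} 1
  4 to go: {1,2,5,6} 6  {2,4,5,6} 4  {3,4,5,6} 1
  5 to go: {1,2,4,5,6} 10  {2,3,4,5,6} 5
  if 0:b drops first: 15 orders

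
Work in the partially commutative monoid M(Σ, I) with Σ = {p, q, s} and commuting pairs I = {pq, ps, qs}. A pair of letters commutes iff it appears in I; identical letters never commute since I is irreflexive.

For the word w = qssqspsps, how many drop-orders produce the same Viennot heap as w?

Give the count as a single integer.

piece 0:q — minimal
piece 1:s — minimal
piece 2:s rests on {1:s}
piece 3:q rests on {0:q}
piece 4:s rests on {2:s}
piece 5:p — minimal
piece 6:s rests on {4:s}
piece 7:p rests on {5:p}
piece 8:s rests on {6:s}
minimal pieces: {0:q, 1:s, 5:p}
ways to finish when only these pieces remain (= sum over removing one remaining piece with nothing left below it):
  1 left: {3}→1  {7}→1  {8}→1
  2 left: {0,3}→1  {3,7}→2  {3,8}→2  {5,7}→1  {6,8}→1  {7,8}→2
  3 left: {0,3,7}→3  {0,3,8}→3  {3,5,7}→3  {3,6,8}→3  {3,7,8}→6  {4,6,8}→1  {5,7,8}→3  {6,7,8}→3
  4 left: {0,3,5,7}→6  {0,3,6,8}→6  {0,3,7,8}→12  {2,4,6,8}→1  {3,4,6,8}→4  {3,5,7,8}→12  {3,6,7,8}→12  {4,6,7,8}→4  {5,6,7,8}→6
  5 left: {0,3,4,6,8}→10  {0,3,5,7,8}→30  {0,3,6,7,8}→30  {1,2,4,6,8}→1  {2,3,4,6,8}→5  {2,4,6,7,8}→5  {3,4,6,7,8}→20  {3,5,6,7,8}→30  {4,5,6,7,8}→10
  6 left: {0,2,3,4,6,8}→15  {0,3,4,6,7,8}→60  {0,3,5,6,7,8}→90  {1,2,3,4,6,8}→6  {1,2,4,6,7,8}→6  {2,3,4,6,7,8}→30  {2,4,5,6,7,8}→15  {3,4,5,6,7,8}→60
  7 left: {0,1,2,3,4,6,8}→21  {0,2,3,4,6,7,8}→105  {0,3,4,5,6,7,8}→210  {1,2,3,4,6,7,8}→42  {1,2,4,5,6,7,8}→21  {2,3,4,5,6,7,8}→105
  placing 0:q first → 168 extensions
  placing 1:s first → 420 extensions
  placing 5:p first → 168 extensions
total linear extensions = 756

756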